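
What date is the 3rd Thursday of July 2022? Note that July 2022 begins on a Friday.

July 2022 begins on a Friday, so the first Thursday is July 7 (6 days later).
The 3rd Thursday is 2 weeks later: 7 + 14 = 21.

21 July 2022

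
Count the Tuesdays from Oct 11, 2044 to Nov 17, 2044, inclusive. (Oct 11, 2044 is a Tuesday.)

6

Oct 11, 2044 is a Tuesday; the first Tuesday on or after it is Oct 11, 2044.
From Oct 11, 2044 to Nov 17, 2044: 20 + 17 = 37 days (rest of Oct, Nov).
37 ÷ 7 = 5 full weeks with remainder 2, so 5 more Tuesdays after the first → 6.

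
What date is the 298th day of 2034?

Jan has 31 days (298 − 31 = 267 remain).
Feb has 28 days (267 − 28 = 239 remain).
Mar has 31 days (239 − 31 = 208 remain).
Apr has 30 days (208 − 30 = 178 remain).
May has 31 days (178 − 31 = 147 remain).
Jun has 30 days (147 − 30 = 117 remain).
Jul has 31 days (117 − 31 = 86 remain).
Aug has 31 days (86 − 31 = 55 remain).
Sep has 30 days (55 − 30 = 25 remain).
25 into Oct → Oct 25.

Oct 25, 2034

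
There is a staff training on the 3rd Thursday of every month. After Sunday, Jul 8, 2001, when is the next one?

Jul 19, 2001

Jul 2001 starts on a Sunday; its first Thursday is the 5th, so the 3rd Thursday is the 19th — Jul 19, 2001.
Jul 19, 2001 is after Jul 8, 2001, so that is the next one.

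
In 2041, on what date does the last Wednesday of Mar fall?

Mar 2041 begins on a Friday, so the first Wednesday is Mar 6 (5 days later).
Mar 2041 has 31 days. Adding weeks: 6, 13, 20, 27 — the last one ≤ 31 is the 27th.

Mar 27, 2041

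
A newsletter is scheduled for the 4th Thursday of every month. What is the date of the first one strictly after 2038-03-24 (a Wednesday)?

2038-03-25

March 2038 starts on a Monday; its first Thursday is the 4th, so the 4th Thursday is the 25th — 2038-03-25.
2038-03-25 is after 2038-03-24, so that is the next one.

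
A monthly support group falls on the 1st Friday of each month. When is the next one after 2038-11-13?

November 2038 starts on a Monday, so its 1st Friday is 2038-11-05 (4 days in).
That is not after 2038-11-13, so look at December 2038.
December 2038 starts on a Wednesday, so its 1st Friday is 2038-12-03 (2 days in).

2038-12-03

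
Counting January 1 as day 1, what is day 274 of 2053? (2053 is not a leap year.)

Oct 1, 2053

Jan has 31 days (274 − 31 = 243 remain).
Feb has 28 days (243 − 28 = 215 remain).
Mar has 31 days (215 − 31 = 184 remain).
Apr has 30 days (184 − 30 = 154 remain).
May has 31 days (154 − 31 = 123 remain).
Jun has 30 days (123 − 30 = 93 remain).
Jul has 31 days (93 − 31 = 62 remain).
Aug has 31 days (62 − 31 = 31 remain).
Sep has 30 days (31 − 30 = 1 remain).
1 into Oct → Oct 1.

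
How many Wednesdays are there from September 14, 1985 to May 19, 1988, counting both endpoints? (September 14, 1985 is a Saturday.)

140

September 14, 1985 is a Saturday; the first Wednesday on or after it is September 18, 1985 (4 days later).
From September 18, 1985 to May 19, 1988: 104 + 365 + 365 + 140 = 974 days (rest of 1985, 1986, 1987, to May 19, 1988 in 1988).
974 ÷ 7 = 139 full weeks with remainder 1, so 139 more Wednesdays after the first → 140.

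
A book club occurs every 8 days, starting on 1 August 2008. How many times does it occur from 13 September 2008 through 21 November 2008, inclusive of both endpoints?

Occurrences land 8·i days after 1 August 2008 for i = 0, 1, 2, …
13 September 2008 is 43 days after the start; 43 ÷ 8 = 5 remainder 3; since the remainder is 3, round up to i = 6. First occurrence in the window: #7 on 18 September 2008 (6×8 = 48 days in).
21 November 2008 is 112 days after the start; 112 ÷ 8 = 14 remainder 0. Last occurrence in the window: #15 on 21 November 2008.
Occurrences #7 through #15: 9 in total.

9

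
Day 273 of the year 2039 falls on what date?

Jan has 31 days (273 − 31 = 242 remain).
Feb has 28 days (242 − 28 = 214 remain).
Mar has 31 days (214 − 31 = 183 remain).
Apr has 30 days (183 − 30 = 153 remain).
May has 31 days (153 − 31 = 122 remain).
Jun has 30 days (122 − 30 = 92 remain).
Jul has 31 days (92 − 31 = 61 remain).
Aug has 31 days (61 − 31 = 30 remain).
30 into Sep → Sep 30.

Sep 30, 2039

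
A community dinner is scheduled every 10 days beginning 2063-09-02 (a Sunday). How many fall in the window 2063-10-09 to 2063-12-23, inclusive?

8

Occurrences land 10·i days after 2063-09-02 for i = 0, 1, 2, …
2063-10-09 is 37 days after the start; 37 ÷ 10 = 3 remainder 7; since the remainder is 7, round up to i = 4. First occurrence in the window: #5 on 2063-10-12 (4×10 = 40 days in).
2063-12-23 is 112 days after the start; 112 ÷ 10 = 11 remainder 2. Last occurrence in the window: #12 on 2063-12-21.
Occurrences #5 through #12: 8 in total.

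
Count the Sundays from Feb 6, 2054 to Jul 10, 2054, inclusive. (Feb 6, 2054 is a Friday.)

22

Feb 6, 2054 is a Friday; the first Sunday on or after it is Feb 8, 2054 (2 days later).
From Feb 8, 2054 to Jul 10, 2054: 20 + 31 + 30 + 31 + 30 + 10 = 152 days (rest of Feb, Mar, Apr, May, Jun, Jul).
152 ÷ 7 = 21 full weeks with remainder 5, so 21 more Sundays after the first → 22.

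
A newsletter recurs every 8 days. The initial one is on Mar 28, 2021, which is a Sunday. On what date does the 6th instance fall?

The 6th occurrence is 5 intervals after the first: 5 × 8 = 40 days after Mar 28, 2021.
Mar has 31 days — 3 days to the end of Mar leaves 37.
Apr has 30 days (7 left).
7 days into May → May 7, 2021.

May 7, 2021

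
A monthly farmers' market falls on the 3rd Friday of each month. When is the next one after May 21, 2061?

June 17, 2061

May 2061 starts on a Sunday; its first Friday is the 6th, so the 3rd Friday is the 20th — May 20, 2061.
That is not after May 21, 2061, so look at June 2061.
June 2061 starts on a Wednesday; its first Friday is the 3rd, so the 3rd Friday is the 17th — June 17, 2061.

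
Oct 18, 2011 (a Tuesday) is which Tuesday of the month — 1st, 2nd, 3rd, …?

Day 18 falls in week ⌈18/7⌉ of the month.
Days 1–7 hold the 1st Tuesday, 8–14 the 2nd, 15–21 the 3rd, 22–28 the 4th, 29–31 the 5th.
18 is in the range for the 3rd.

3rd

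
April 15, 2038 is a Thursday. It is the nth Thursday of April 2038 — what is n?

Day 15 falls in week ⌈15/7⌉ of the month.
Days 1–7 hold the 1st Thursday, 8–14 the 2nd, 15–21 the 3rd, 22–28 the 4th, 29–31 the 5th.
15 is in the range for the 3rd.

3rd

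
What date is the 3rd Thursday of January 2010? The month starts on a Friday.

January 2010 begins on a Friday, so the first Thursday is January 7 (6 days later).
The 3rd Thursday is 2 weeks later: 7 + 14 = 21.

21 January 2010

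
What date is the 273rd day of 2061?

Sep 30, 2061

Jan has 31 days (273 − 31 = 242 remain).
Feb has 28 days (242 − 28 = 214 remain).
Mar has 31 days (214 − 31 = 183 remain).
Apr has 30 days (183 − 30 = 153 remain).
May has 31 days (153 − 31 = 122 remain).
Jun has 30 days (122 − 30 = 92 remain).
Jul has 31 days (92 − 31 = 61 remain).
Aug has 31 days (61 − 31 = 30 remain).
30 into Sep → Sep 30.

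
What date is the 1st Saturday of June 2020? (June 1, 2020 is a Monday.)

June 2020 begins on a Monday, so the first Saturday is June 6 (5 days later).

June 6, 2020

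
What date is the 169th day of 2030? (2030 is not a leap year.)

18 June 2030

January has 31 days (169 − 31 = 138 remain).
February has 28 days (138 − 28 = 110 remain).
March has 31 days (110 − 31 = 79 remain).
April has 30 days (79 − 30 = 49 remain).
May has 31 days (49 − 31 = 18 remain).
18 into June → June 18.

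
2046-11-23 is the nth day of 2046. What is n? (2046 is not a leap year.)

Days in months before November: 31 + 28 + 31 + 30 + 31 + 30 + 31 + 31 + 30 + 31 = 304.
Plus 23 days into November → day 327.

327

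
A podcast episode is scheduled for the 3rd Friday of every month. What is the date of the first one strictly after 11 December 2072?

December 2072 starts on a Thursday; its first Friday is the 2nd, so the 3rd Friday is the 16th — 16 December 2072.
16 December 2072 is after 11 December 2072, so that is the next one.

16 December 2072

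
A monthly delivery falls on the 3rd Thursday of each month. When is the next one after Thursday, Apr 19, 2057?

May 17, 2057

Apr 2057 starts on a Sunday; its first Thursday is the 5th, so the 3rd Thursday is the 19th — Apr 19, 2057.
That is not after Apr 19, 2057, so look at May 2057.
May 2057 starts on a Tuesday; its first Thursday is the 3rd, so the 3rd Thursday is the 17th — May 17, 2057.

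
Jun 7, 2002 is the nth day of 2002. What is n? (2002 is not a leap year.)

Days in months before Jun: 31 + 28 + 31 + 30 + 31 = 151.
Plus 7 days into Jun → day 158.

158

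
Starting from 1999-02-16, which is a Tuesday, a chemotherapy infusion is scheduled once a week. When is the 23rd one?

1999-07-20

The 23rd occurrence is 22 intervals after the first: 22 × 7 = 154 days after 1999-02-16.
February has 28 days — 12 days to the end of February leaves 142.
March has 31 days (111 left).
April has 30 days (81 left).
May has 31 days (50 left).
June has 30 days (20 left).
20 days into July → 1999-07-20.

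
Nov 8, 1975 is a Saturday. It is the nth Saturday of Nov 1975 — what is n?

2nd

Day 8 falls in week ⌈8/7⌉ of the month.
Days 1–7 hold the 1st Saturday, 8–14 the 2nd, 15–21 the 3rd, 22–28 the 4th, 29–31 the 5th.
8 is in the range for the 2nd.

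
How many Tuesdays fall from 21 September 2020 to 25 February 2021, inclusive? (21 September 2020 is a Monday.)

23

21 September 2020 is a Monday; the first Tuesday on or after it is 22 September 2020 (1 day later).
From 22 September 2020 to 25 February 2021: 8 + 31 + 30 + 31 + 31 + 25 = 156 days (rest of September, October, November, December, January, February).
156 ÷ 7 = 22 full weeks with remainder 2, so 22 more Tuesdays after the first → 23.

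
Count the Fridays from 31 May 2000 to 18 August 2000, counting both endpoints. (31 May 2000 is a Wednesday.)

12

31 May 2000 is a Wednesday; the first Friday on or after it is 2 June 2000 (2 days later).
From 2 June 2000 to 18 August 2000: 28 + 31 + 18 = 77 days (rest of June, July, August).
77 ÷ 7 = 11 full weeks with remainder 0, so 11 more Fridays after the first → 12.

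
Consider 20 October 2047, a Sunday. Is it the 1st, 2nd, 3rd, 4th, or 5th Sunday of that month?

3rd

Day 20 falls in week ⌈20/7⌉ of the month.
Days 1–7 hold the 1st Sunday, 8–14 the 2nd, 15–21 the 3rd, 22–28 the 4th, 29–31 the 5th.
20 is in the range for the 3rd.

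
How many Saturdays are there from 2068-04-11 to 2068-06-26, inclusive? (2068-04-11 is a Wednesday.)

2068-04-11 is a Wednesday; the first Saturday on or after it is 2068-04-14 (3 days later).
From 2068-04-14 to 2068-06-26: 16 + 31 + 26 = 73 days (rest of April, May, June).
73 ÷ 7 = 10 full weeks with remainder 3, so 10 more Saturdays after the first → 11.

11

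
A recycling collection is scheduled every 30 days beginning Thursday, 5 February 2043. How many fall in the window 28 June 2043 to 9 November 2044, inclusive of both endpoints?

Occurrences land 30·i days after 5 February 2043 for i = 0, 1, 2, …
28 June 2043 is 143 days after the start; 143 ÷ 30 = 4 remainder 23; since the remainder is 23, round up to i = 5. First occurrence in the window: #6 on 5 July 2043 (5×30 = 150 days in).
9 November 2044 is 643 days after the start; 643 ÷ 30 = 21 remainder 13. Last occurrence in the window: #22 on 27 October 2044.
Occurrences #6 through #22: 17 in total.

17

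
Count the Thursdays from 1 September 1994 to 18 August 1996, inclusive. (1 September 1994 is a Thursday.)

1 September 1994 is a Thursday; the first Thursday on or after it is 1 September 1994.
From 1 September 1994 to 18 August 1996: 121 + 365 + 231 = 717 days (rest of 1994, 1995, to 18 August 1996 in 1996).
717 ÷ 7 = 102 full weeks with remainder 3, so 102 more Thursdays after the first → 103.

103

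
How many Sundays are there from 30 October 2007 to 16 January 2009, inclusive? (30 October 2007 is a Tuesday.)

30 October 2007 is a Tuesday; the first Sunday on or after it is 4 November 2007 (5 days later).
From 4 November 2007 to 16 January 2009: 57 + 366 + 16 = 439 days (rest of 2007, 2008, to 16 January 2009 in 2009).
439 ÷ 7 = 62 full weeks with remainder 5, so 62 more Sundays after the first → 63.

63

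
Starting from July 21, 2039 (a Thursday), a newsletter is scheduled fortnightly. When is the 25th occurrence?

June 21, 2040

The 25th occurrence is 24 intervals after the first: 24 × 14 = 336 days after July 21, 2039.
July has 31 days — 10 days to the end of July leaves 326.
August has 31 days (295 left).
September has 30 days (265 left).
October has 31 days (234 left).
November has 30 days (204 left).
December has 31 days (173 left).
January has 31 days (142 left).
February has 29 days (113 left).
March has 31 days (82 left).
April has 30 days (52 left).
May has 31 days (21 left).
21 days into June → June 21, 2040.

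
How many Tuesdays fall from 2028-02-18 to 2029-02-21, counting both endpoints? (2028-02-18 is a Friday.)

2028-02-18 is a Friday; the first Tuesday on or after it is 2028-02-22 (4 days later).
From 2028-02-22 to 2029-02-21: 313 + 52 = 365 days (rest of 2028, to 2029-02-21 in 2029).
365 ÷ 7 = 52 full weeks with remainder 1, so 52 more Tuesdays after the first → 53.

53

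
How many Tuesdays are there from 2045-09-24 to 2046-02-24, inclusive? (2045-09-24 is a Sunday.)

22

2045-09-24 is a Sunday; the first Tuesday on or after it is 2045-09-26 (2 days later).
From 2045-09-26 to 2046-02-24: 4 + 31 + 30 + 31 + 31 + 24 = 151 days (rest of September, October, November, December, January, February).
151 ÷ 7 = 21 full weeks with remainder 4, so 21 more Tuesdays after the first → 22.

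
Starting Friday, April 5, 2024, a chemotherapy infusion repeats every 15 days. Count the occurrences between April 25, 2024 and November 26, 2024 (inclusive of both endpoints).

14

Occurrences land 15·i days after April 5, 2024 for i = 0, 1, 2, …
April 25, 2024 is 20 days after the start; 20 ÷ 15 = 1 remainder 5; since the remainder is 5, round up to i = 2. First occurrence in the window: #3 on May 5, 2024 (2×15 = 30 days in).
November 26, 2024 is 235 days after the start; 235 ÷ 15 = 15 remainder 10. Last occurrence in the window: #16 on November 16, 2024.
Occurrences #3 through #16: 14 in total.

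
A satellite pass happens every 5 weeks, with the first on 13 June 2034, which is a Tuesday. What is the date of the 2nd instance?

The 2nd occurrence is 1 interval after the first: 1 × 35 = 35 days after 13 June 2034.
June has 30 days — 17 days to the end of June leaves 18.
18 days into July → 18 July 2034.

18 July 2034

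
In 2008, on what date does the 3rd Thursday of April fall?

The first Thursday of April 2008 is April 3.
The 3rd Thursday is 2 weeks later: 3 + 14 = 17.

April 17, 2008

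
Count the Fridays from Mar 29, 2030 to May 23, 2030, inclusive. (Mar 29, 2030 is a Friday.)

Mar 29, 2030 is a Friday; the first Friday on or after it is Mar 29, 2030.
From Mar 29, 2030 to May 23, 2030: 2 + 30 + 23 = 55 days (rest of Mar, Apr, May).
55 ÷ 7 = 7 full weeks with remainder 6, so 7 more Fridays after the first → 8.

8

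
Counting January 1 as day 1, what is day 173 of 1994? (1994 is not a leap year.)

January has 31 days (173 − 31 = 142 remain).
February has 28 days (142 − 28 = 114 remain).
March has 31 days (114 − 31 = 83 remain).
April has 30 days (83 − 30 = 53 remain).
May has 31 days (53 − 31 = 22 remain).
22 into June → June 22.

22 June 1994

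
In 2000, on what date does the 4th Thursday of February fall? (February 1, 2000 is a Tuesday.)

2000-02-24

February 2000 begins on a Tuesday, so the first Thursday is February 3 (2 days later).
The 4th Thursday is 3 weeks later: 3 + 21 = 24.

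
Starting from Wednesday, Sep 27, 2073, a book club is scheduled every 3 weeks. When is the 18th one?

Sep 19, 2074

The 18th occurrence is 17 intervals after the first: 17 × 21 = 357 days after Sep 27, 2073.
Sep has 30 days — 3 days to the end of Sep leaves 354.
Oct has 31 days (323 left).
Nov has 30 days (293 left).
Dec has 31 days (262 left).
Jan has 31 days (231 left).
Feb has 28 days (203 left).
Mar has 31 days (172 left).
Apr has 30 days (142 left).
May has 31 days (111 left).
Jun has 30 days (81 left).
Jul has 31 days (50 left).
Aug has 31 days (19 left).
19 days into Sep → Sep 19, 2074.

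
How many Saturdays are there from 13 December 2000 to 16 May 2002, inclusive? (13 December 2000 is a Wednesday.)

13 December 2000 is a Wednesday; the first Saturday on or after it is 16 December 2000 (3 days later).
From 16 December 2000 to 16 May 2002: 15 + 365 + 136 = 516 days (rest of 2000, 2001, to 16 May 2002 in 2002).
516 ÷ 7 = 73 full weeks with remainder 5, so 73 more Saturdays after the first → 74.

74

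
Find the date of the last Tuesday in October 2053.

2053-10-28

The first Tuesday of October 2053 is October 7.
October 2053 has 31 days. Adding weeks: 7, 14, 21, 28 — the last one ≤ 31 is the 28th.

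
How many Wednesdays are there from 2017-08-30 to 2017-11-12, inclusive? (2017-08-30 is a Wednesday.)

11

2017-08-30 is a Wednesday; the first Wednesday on or after it is 2017-08-30.
From 2017-08-30 to 2017-11-12: 1 + 30 + 31 + 12 = 74 days (rest of August, September, October, November).
74 ÷ 7 = 10 full weeks with remainder 4, so 10 more Wednesdays after the first → 11.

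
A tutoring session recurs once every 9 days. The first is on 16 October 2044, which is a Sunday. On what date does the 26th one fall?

The 26th occurrence is 25 intervals after the first: 25 × 9 = 225 days after 16 October 2044.
October has 31 days — 15 days to the end of October leaves 210.
November has 30 days (180 left).
December has 31 days (149 left).
January has 31 days (118 left).
February has 28 days (90 left).
March has 31 days (59 left).
April has 30 days (29 left).
29 days into May → 29 May 2045.

29 May 2045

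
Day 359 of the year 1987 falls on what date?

Dec 25, 1987

Jan has 31 days (359 − 31 = 328 remain).
Feb has 28 days (328 − 28 = 300 remain).
Mar has 31 days (300 − 31 = 269 remain).
Apr has 30 days (269 − 30 = 239 remain).
May has 31 days (239 − 31 = 208 remain).
Jun has 30 days (208 − 30 = 178 remain).
Jul has 31 days (178 − 31 = 147 remain).
Aug has 31 days (147 − 31 = 116 remain).
Sep has 30 days (116 − 30 = 86 remain).
Oct has 31 days (86 − 31 = 55 remain).
Nov has 30 days (55 − 30 = 25 remain).
25 into Dec → Dec 25.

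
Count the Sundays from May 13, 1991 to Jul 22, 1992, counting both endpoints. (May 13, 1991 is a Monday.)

62

May 13, 1991 is a Monday; the first Sunday on or after it is May 19, 1991 (6 days later).
From May 19, 1991 to Jul 22, 1992: 226 + 204 = 430 days (rest of 1991, to Jul 22, 1992 in 1992).
430 ÷ 7 = 61 full weeks with remainder 3, so 61 more Sundays after the first → 62.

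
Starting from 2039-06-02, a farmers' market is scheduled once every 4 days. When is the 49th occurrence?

2039-12-11

The 49th occurrence is 48 intervals after the first: 48 × 4 = 192 days after 2039-06-02.
June has 30 days — 28 days to the end of June leaves 164.
July has 31 days (133 left).
August has 31 days (102 left).
September has 30 days (72 left).
October has 31 days (41 left).
November has 30 days (11 left).
11 days into December → 2039-12-11.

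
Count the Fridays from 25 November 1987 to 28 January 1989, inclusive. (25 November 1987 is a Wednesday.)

62

25 November 1987 is a Wednesday; the first Friday on or after it is 27 November 1987 (2 days later).
From 27 November 1987 to 28 January 1989: 34 + 366 + 28 = 428 days (rest of 1987, 1988, to 28 January 1989 in 1989).
428 ÷ 7 = 61 full weeks with remainder 1, so 61 more Fridays after the first → 62.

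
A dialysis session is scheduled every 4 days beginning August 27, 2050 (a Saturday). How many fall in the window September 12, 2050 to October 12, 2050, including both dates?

Occurrences land 4·i days after August 27, 2050 for i = 0, 1, 2, …
September 12, 2050 is 16 days after the start; 16 ÷ 4 = 4 remainder 0. First occurrence in the window: #5 on September 12, 2050 (4×4 = 16 days in).
October 12, 2050 is 46 days after the start; 46 ÷ 4 = 11 remainder 2. Last occurrence in the window: #12 on October 10, 2050.
Occurrences #5 through #12: 8 in total.

8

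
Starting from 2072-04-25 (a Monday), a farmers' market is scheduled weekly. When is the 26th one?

The 26th occurrence is 25 intervals after the first: 25 × 7 = 175 days after 2072-04-25.
April has 30 days — 5 days to the end of April leaves 170.
May has 31 days (139 left).
June has 30 days (109 left).
July has 31 days (78 left).
August has 31 days (47 left).
September has 30 days (17 left).
17 days into October → 2072-10-17.

2072-10-17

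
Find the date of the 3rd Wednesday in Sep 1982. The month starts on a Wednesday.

Sep 1982 begins on a Wednesday, so the first Wednesday is Sep 1.
The 3rd Wednesday is 2 weeks later: 1 + 14 = 15.

Sep 15, 1982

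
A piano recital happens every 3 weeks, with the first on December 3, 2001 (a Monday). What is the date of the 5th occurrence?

The 5th occurrence is 4 intervals after the first: 4 × 21 = 84 days after December 3, 2001.
December has 31 days — 28 days to the end of December leaves 56.
January has 31 days (25 left).
25 days into February → February 25, 2002.

February 25, 2002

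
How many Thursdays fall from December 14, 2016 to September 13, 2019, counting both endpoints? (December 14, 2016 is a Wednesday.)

December 14, 2016 is a Wednesday; the first Thursday on or after it is December 15, 2016 (1 day later).
From December 15, 2016 to September 13, 2019: 16 + 365 + 365 + 256 = 1002 days (rest of 2016, 2017, 2018, to September 13, 2019 in 2019).
1002 ÷ 7 = 143 full weeks with remainder 1, so 143 more Thursdays after the first → 144.

144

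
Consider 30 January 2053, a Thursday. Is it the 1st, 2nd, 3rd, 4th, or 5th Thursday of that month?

5th

Day 30 falls in week ⌈30/7⌉ of the month.
Days 1–7 hold the 1st Thursday, 8–14 the 2nd, 15–21 the 3rd, 22–28 the 4th, 29–31 the 5th.
30 is in the range for the 5th.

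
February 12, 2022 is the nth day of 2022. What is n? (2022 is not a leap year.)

43

Days in months before February: 31 = 31.
Plus 12 days into February → day 43.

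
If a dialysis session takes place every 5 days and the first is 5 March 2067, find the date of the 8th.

9 April 2067

The 8th occurrence is 7 intervals after the first: 7 × 5 = 35 days after 5 March 2067.
March has 31 days — 26 days to the end of March leaves 9.
9 days into April → 9 April 2067.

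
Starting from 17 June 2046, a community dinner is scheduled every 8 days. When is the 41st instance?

3 May 2047

The 41st occurrence is 40 intervals after the first: 40 × 8 = 320 days after 17 June 2046.
June has 30 days — 13 days to the end of June leaves 307.
July has 31 days (276 left).
August has 31 days (245 left).
September has 30 days (215 left).
October has 31 days (184 left).
November has 30 days (154 left).
December has 31 days (123 left).
January has 31 days (92 left).
February has 28 days (64 left).
March has 31 days (33 left).
April has 30 days (3 left).
3 days into May → 3 May 2047.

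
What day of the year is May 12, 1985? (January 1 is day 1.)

Days in months before May: 31 + 28 + 31 + 30 = 120.
Plus 12 days into May → day 132.

132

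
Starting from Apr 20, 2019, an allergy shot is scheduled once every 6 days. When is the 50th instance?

Feb 8, 2020

The 50th occurrence is 49 intervals after the first: 49 × 6 = 294 days after Apr 20, 2019.
Apr has 30 days — 10 days to the end of Apr leaves 284.
May has 31 days (253 left).
Jun has 30 days (223 left).
Jul has 31 days (192 left).
Aug has 31 days (161 left).
Sep has 30 days (131 left).
Oct has 31 days (100 left).
Nov has 30 days (70 left).
Dec has 31 days (39 left).
Jan has 31 days (8 left).
8 days into Feb → Feb 8, 2020.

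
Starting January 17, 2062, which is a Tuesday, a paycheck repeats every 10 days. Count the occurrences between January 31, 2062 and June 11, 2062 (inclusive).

Occurrences land 10·i days after January 17, 2062 for i = 0, 1, 2, …
January 31, 2062 is 14 days after the start; 14 ÷ 10 = 1 remainder 4; since the remainder is 4, round up to i = 2. First occurrence in the window: #3 on February 6, 2062 (2×10 = 20 days in).
June 11, 2062 is 145 days after the start; 145 ÷ 10 = 14 remainder 5. Last occurrence in the window: #15 on June 6, 2062.
Occurrences #3 through #15: 13 in total.

13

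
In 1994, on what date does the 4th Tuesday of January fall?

1994-01-25

The first Tuesday of January 1994 is January 4.
The 4th Tuesday is 3 weeks later: 4 + 21 = 25.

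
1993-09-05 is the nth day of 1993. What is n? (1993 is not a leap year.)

248

Days in months before September: 31 + 28 + 31 + 30 + 31 + 30 + 31 + 31 = 243.
Plus 5 days into September → day 248.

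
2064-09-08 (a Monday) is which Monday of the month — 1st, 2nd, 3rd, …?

2nd

Day 8 falls in week ⌈8/7⌉ of the month.
Days 1–7 hold the 1st Monday, 8–14 the 2nd, 15–21 the 3rd, 22–28 the 4th, 29–31 the 5th.
8 is in the range for the 2nd.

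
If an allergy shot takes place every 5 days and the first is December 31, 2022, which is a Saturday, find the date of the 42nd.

July 24, 2023

The 42nd occurrence is 41 intervals after the first: 41 × 5 = 205 days after December 31, 2022.
December has 31 days — 0 days to the end of December leaves 205.
January has 31 days (174 left).
February has 28 days (146 left).
March has 31 days (115 left).
April has 30 days (85 left).
May has 31 days (54 left).
June has 30 days (24 left).
24 days into July → July 24, 2023.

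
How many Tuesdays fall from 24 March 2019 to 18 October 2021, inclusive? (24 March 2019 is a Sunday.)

134

24 March 2019 is a Sunday; the first Tuesday on or after it is 26 March 2019 (2 days later).
From 26 March 2019 to 18 October 2021: 280 + 366 + 291 = 937 days (rest of 2019, 2020, to 18 October 2021 in 2021).
937 ÷ 7 = 133 full weeks with remainder 6, so 133 more Tuesdays after the first → 134.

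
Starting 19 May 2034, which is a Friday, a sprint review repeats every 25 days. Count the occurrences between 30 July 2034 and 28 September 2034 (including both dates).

3

Occurrences land 25·i days after 19 May 2034 for i = 0, 1, 2, …
30 July 2034 is 72 days after the start; 72 ÷ 25 = 2 remainder 22; since the remainder is 22, round up to i = 3. First occurrence in the window: #4 on 2 August 2034 (3×25 = 75 days in).
28 September 2034 is 132 days after the start; 132 ÷ 25 = 5 remainder 7. Last occurrence in the window: #6 on 21 September 2034.
Occurrences #4 through #6: 3 in total.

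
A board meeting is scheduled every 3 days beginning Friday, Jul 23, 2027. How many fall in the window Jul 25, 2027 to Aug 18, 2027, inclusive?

8

Occurrences land 3·i days after Jul 23, 2027 for i = 0, 1, 2, …
Jul 25, 2027 is 2 days after the start; 2 ÷ 3 = 0 remainder 2; since the remainder is 2, round up to i = 1. First occurrence in the window: #2 on Jul 26, 2027 (1×3 = 3 days in).
Aug 18, 2027 is 26 days after the start; 26 ÷ 3 = 8 remainder 2. Last occurrence in the window: #9 on Aug 16, 2027.
Occurrences #2 through #9: 8 in total.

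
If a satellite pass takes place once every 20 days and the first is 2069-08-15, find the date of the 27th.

2071-01-17

The 27th occurrence is 26 intervals after the first: 26 × 20 = 520 days after 2069-08-15.
August has 31 days — 16 days to the end of August leaves 504.
From end of August to end of 2069 is 122 days (382 left).
2070 has 365 days (17 left).
17 days into January → 2071-01-17.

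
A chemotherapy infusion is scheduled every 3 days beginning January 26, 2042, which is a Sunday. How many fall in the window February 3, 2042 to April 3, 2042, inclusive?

20

Occurrences land 3·i days after January 26, 2042 for i = 0, 1, 2, …
February 3, 2042 is 8 days after the start; 8 ÷ 3 = 2 remainder 2; since the remainder is 2, round up to i = 3. First occurrence in the window: #4 on February 4, 2042 (3×3 = 9 days in).
April 3, 2042 is 67 days after the start; 67 ÷ 3 = 22 remainder 1. Last occurrence in the window: #23 on April 2, 2042.
Occurrences #4 through #23: 20 in total.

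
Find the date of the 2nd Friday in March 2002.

March 2002 begins on a Friday, so the first Friday is March 1.
The 2nd Friday is 1 weeks later: 1 + 7 = 8.

March 8, 2002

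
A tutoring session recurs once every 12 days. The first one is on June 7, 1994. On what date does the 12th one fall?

October 17, 1994

The 12th occurrence is 11 intervals after the first: 11 × 12 = 132 days after June 7, 1994.
June has 30 days — 23 days to the end of June leaves 109.
July has 31 days (78 left).
August has 31 days (47 left).
September has 30 days (17 left).
17 days into October → October 17, 1994.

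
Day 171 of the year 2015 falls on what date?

Jun 20, 2015

Jan has 31 days (171 − 31 = 140 remain).
Feb has 28 days (140 − 28 = 112 remain).
Mar has 31 days (112 − 31 = 81 remain).
Apr has 30 days (81 − 30 = 51 remain).
May has 31 days (51 − 31 = 20 remain).
20 into Jun → Jun 20.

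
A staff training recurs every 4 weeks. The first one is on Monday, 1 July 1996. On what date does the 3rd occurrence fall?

26 August 1996

The 3rd occurrence is 2 intervals after the first: 2 × 28 = 56 days after 1 July 1996.
July has 31 days — 30 days to the end of July leaves 26.
26 days into August → 26 August 1996.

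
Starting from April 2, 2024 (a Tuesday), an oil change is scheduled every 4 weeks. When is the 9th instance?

The 9th occurrence is 8 intervals after the first: 8 × 28 = 224 days after April 2, 2024.
April has 30 days — 28 days to the end of April leaves 196.
May has 31 days (165 left).
June has 30 days (135 left).
July has 31 days (104 left).
August has 31 days (73 left).
September has 30 days (43 left).
October has 31 days (12 left).
12 days into November → November 12, 2024.

November 12, 2024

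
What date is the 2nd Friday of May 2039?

May 13, 2039

May 2039 begins on a Sunday, so the first Friday is May 6 (5 days later).
The 2nd Friday is 1 weeks later: 6 + 7 = 13.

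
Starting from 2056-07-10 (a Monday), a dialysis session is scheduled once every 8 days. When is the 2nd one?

2056-07-18

The 2nd occurrence is 1 interval after the first: 1 × 8 = 8 days after 2056-07-10.
8 days later is 2056-07-18.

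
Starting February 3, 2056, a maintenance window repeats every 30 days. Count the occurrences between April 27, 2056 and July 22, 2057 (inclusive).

15

Occurrences land 30·i days after February 3, 2056 for i = 0, 1, 2, …
April 27, 2056 is 84 days after the start; 84 ÷ 30 = 2 remainder 24; since the remainder is 24, round up to i = 3. First occurrence in the window: #4 on May 3, 2056 (3×30 = 90 days in).
July 22, 2057 is 535 days after the start; 535 ÷ 30 = 17 remainder 25. Last occurrence in the window: #18 on June 27, 2057.
Occurrences #4 through #18: 15 in total.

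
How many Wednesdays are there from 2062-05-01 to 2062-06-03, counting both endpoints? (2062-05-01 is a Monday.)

2062-05-01 is a Monday; the first Wednesday on or after it is 2062-05-03 (2 days later).
From 2062-05-03 to 2062-06-03: 28 + 3 = 31 days (rest of May, June).
31 ÷ 7 = 4 full weeks with remainder 3, so 4 more Wednesdays after the first → 5.

5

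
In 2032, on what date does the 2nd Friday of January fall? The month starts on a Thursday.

January 2032 begins on a Thursday, so the first Friday is January 2 (1 day later).
The 2nd Friday is 1 weeks later: 2 + 7 = 9.

2032-01-09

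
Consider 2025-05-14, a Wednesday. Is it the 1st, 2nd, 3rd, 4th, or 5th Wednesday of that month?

2nd

Day 14 falls in week ⌈14/7⌉ of the month.
Days 1–7 hold the 1st Wednesday, 8–14 the 2nd, 15–21 the 3rd, 22–28 the 4th, 29–31 the 5th.
14 is in the range for the 2nd.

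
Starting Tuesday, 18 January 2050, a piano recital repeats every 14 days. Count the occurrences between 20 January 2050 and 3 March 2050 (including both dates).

3

Occurrences land 14·i days after 18 January 2050 for i = 0, 1, 2, …
20 January 2050 is 2 days after the start; 2 ÷ 14 = 0 remainder 2; since the remainder is 2, round up to i = 1. First occurrence in the window: #2 on 1 February 2050 (1×14 = 14 days in).
3 March 2050 is 44 days after the start; 44 ÷ 14 = 3 remainder 2. Last occurrence in the window: #4 on 1 March 2050.
Occurrences #2 through #4: 3 in total.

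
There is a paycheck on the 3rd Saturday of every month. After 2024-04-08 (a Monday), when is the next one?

2024-04-20

April 2024 starts on a Monday; its first Saturday is the 6th, so the 3rd Saturday is the 20th — 2024-04-20.
2024-04-20 is after 2024-04-08, so that is the next one.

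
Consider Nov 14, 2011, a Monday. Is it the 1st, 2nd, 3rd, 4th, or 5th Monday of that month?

2nd

Day 14 falls in week ⌈14/7⌉ of the month.
Days 1–7 hold the 1st Monday, 8–14 the 2nd, 15–21 the 3rd, 22–28 the 4th, 29–31 the 5th.
14 is in the range for the 2nd.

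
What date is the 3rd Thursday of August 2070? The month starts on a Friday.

August 2070 begins on a Friday, so the first Thursday is August 7 (6 days later).
The 3rd Thursday is 2 weeks later: 7 + 14 = 21.

21 August 2070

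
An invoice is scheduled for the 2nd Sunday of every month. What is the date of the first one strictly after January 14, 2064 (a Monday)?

February 10, 2064

January 2064 starts on a Tuesday; its first Sunday is the 6th, so the 2nd Sunday is the 13th — January 13, 2064.
That is not after January 14, 2064, so look at February 2064.
February 2064 starts on a Friday; its first Sunday is the 3rd, so the 2nd Sunday is the 10th — February 10, 2064.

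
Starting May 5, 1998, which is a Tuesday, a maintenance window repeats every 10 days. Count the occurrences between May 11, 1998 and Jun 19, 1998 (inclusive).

4

Occurrences land 10·i days after May 5, 1998 for i = 0, 1, 2, …
May 11, 1998 is 6 days after the start; 6 ÷ 10 = 0 remainder 6; since the remainder is 6, round up to i = 1. First occurrence in the window: #2 on May 15, 1998 (1×10 = 10 days in).
Jun 19, 1998 is 45 days after the start; 45 ÷ 10 = 4 remainder 5. Last occurrence in the window: #5 on Jun 14, 1998.
Occurrences #2 through #5: 4 in total.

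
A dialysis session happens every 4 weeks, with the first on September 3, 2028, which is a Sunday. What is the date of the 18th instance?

December 23, 2029

The 18th occurrence is 17 intervals after the first: 17 × 28 = 476 days after September 3, 2028.
September has 30 days — 27 days to the end of September leaves 449.
From end of September to end of 2028 is 92 days (357 left).
January has 31 days (326 left).
February has 28 days (298 left).
March has 31 days (267 left).
April has 30 days (237 left).
May has 31 days (206 left).
June has 30 days (176 left).
July has 31 days (145 left).
August has 31 days (114 left).
September has 30 days (84 left).
October has 31 days (53 left).
November has 30 days (23 left).
23 days into December → December 23, 2029.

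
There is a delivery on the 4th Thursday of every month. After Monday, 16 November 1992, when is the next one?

November 1992 starts on a Sunday; its first Thursday is the 5th, so the 4th Thursday is the 26th — 26 November 1992.
26 November 1992 is after 16 November 1992, so that is the next one.

26 November 1992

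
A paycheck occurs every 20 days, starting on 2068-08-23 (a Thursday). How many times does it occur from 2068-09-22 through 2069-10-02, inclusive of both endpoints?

Occurrences land 20·i days after 2068-08-23 for i = 0, 1, 2, …
2068-09-22 is 30 days after the start; 30 ÷ 20 = 1 remainder 10; since the remainder is 10, round up to i = 2. First occurrence in the window: #3 on 2068-10-02 (2×20 = 40 days in).
2069-10-02 is 405 days after the start; 405 ÷ 20 = 20 remainder 5. Last occurrence in the window: #21 on 2069-09-27.
Occurrences #3 through #21: 19 in total.

19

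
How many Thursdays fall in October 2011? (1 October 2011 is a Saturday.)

1 October 2011 is a Saturday; the first Thursday on or after it is 6 October 2011 (5 days later).
From 6 October 2011 to 31 October 2011 is 31 − 6 = 25 days.
25 ÷ 7 = 3 full weeks with remainder 4, so 3 more Thursdays after the first → 4.

4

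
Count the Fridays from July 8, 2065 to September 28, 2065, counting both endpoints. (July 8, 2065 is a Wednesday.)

July 8, 2065 is a Wednesday; the first Friday on or after it is July 10, 2065 (2 days later).
From July 10, 2065 to September 28, 2065: 21 + 31 + 28 = 80 days (rest of July, August, September).
80 ÷ 7 = 11 full weeks with remainder 3, so 11 more Fridays after the first → 12.

12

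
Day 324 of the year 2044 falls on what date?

January has 31 days (324 − 31 = 293 remain).
February has 29 days (293 − 29 = 264 remain).
March has 31 days (264 − 31 = 233 remain).
April has 30 days (233 − 30 = 203 remain).
May has 31 days (203 − 31 = 172 remain).
June has 30 days (172 − 30 = 142 remain).
July has 31 days (142 − 31 = 111 remain).
August has 31 days (111 − 31 = 80 remain).
September has 30 days (80 − 30 = 50 remain).
October has 31 days (50 − 31 = 19 remain).
19 into November → November 19.

19 November 2044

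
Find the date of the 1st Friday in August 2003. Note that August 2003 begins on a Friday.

August 2003 begins on a Friday, so the first Friday is August 1.

1 August 2003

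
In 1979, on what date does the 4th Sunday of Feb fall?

Feb 25, 1979

Feb 1979 begins on a Thursday, so the first Sunday is Feb 4 (3 days later).
The 4th Sunday is 3 weeks later: 4 + 21 = 25.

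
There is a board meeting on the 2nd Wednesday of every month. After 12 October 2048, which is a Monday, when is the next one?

October 2048 starts on a Thursday; its first Wednesday is the 7th, so the 2nd Wednesday is the 14th — 14 October 2048.
14 October 2048 is after 12 October 2048, so that is the next one.

14 October 2048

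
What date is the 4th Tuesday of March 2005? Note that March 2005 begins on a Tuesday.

22 March 2005

March 2005 begins on a Tuesday, so the first Tuesday is March 1.
The 4th Tuesday is 3 weeks later: 1 + 21 = 22.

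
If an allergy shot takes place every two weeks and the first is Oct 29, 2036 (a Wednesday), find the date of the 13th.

Apr 15, 2037

The 13th occurrence is 12 intervals after the first: 12 × 14 = 168 days after Oct 29, 2036.
Oct has 31 days — 2 days to the end of Oct leaves 166.
Nov has 30 days (136 left).
Dec has 31 days (105 left).
Jan has 31 days (74 left).
Feb has 28 days (46 left).
Mar has 31 days (15 left).
15 days into Apr → Apr 15, 2037.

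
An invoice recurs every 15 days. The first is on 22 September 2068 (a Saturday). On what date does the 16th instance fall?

5 May 2069

The 16th occurrence is 15 intervals after the first: 15 × 15 = 225 days after 22 September 2068.
September has 30 days — 8 days to the end of September leaves 217.
October has 31 days (186 left).
November has 30 days (156 left).
December has 31 days (125 left).
January has 31 days (94 left).
February has 28 days (66 left).
March has 31 days (35 left).
April has 30 days (5 left).
5 days into May → 5 May 2069.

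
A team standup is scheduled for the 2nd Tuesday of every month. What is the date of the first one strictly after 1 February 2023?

February 2023 starts on a Wednesday; its first Tuesday is the 7th, so the 2nd Tuesday is the 14th — 14 February 2023.
14 February 2023 is after 1 February 2023, so that is the next one.

14 February 2023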